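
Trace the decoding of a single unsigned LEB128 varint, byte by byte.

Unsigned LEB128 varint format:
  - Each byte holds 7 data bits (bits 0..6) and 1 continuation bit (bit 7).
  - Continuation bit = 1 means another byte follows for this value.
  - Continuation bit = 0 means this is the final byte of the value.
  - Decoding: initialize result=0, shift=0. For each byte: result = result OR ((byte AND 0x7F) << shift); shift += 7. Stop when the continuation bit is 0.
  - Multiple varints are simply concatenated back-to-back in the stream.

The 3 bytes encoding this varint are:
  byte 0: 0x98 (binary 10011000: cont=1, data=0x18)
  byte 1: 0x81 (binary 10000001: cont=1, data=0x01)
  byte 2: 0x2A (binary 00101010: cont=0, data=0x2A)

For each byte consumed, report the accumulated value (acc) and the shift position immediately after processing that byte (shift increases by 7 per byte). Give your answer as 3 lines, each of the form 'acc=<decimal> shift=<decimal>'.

byte 0=0x98: payload=0x18=24, contrib = 24<<0 = 24; acc -> 24, shift -> 7
byte 1=0x81: payload=0x01=1, contrib = 1<<7 = 128; acc -> 152, shift -> 14
byte 2=0x2A: payload=0x2A=42, contrib = 42<<14 = 688128; acc -> 688280, shift -> 21

Answer: acc=24 shift=7
acc=152 shift=14
acc=688280 shift=21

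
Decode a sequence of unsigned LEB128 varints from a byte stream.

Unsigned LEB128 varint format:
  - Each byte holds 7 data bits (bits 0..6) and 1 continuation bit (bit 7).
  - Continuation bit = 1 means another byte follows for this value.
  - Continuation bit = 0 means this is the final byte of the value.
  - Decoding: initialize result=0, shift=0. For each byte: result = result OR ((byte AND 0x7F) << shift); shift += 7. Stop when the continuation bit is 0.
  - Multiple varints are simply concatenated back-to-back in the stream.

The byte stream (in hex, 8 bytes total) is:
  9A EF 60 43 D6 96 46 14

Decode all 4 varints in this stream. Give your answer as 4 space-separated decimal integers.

  byte[0]=0x9A cont=1 payload=0x1A=26: acc |= 26<<0 -> acc=26 shift=7
  byte[1]=0xEF cont=1 payload=0x6F=111: acc |= 111<<7 -> acc=14234 shift=14
  byte[2]=0x60 cont=0 payload=0x60=96: acc |= 96<<14 -> acc=1587098 shift=21 [end]
Varint 1: bytes[0:3] = 9A EF 60 -> value 1587098 (3 byte(s))
  byte[3]=0x43 cont=0 payload=0x43=67: acc |= 67<<0 -> acc=67 shift=7 [end]
Varint 2: bytes[3:4] = 43 -> value 67 (1 byte(s))
  byte[4]=0xD6 cont=1 payload=0x56=86: acc |= 86<<0 -> acc=86 shift=7
  byte[5]=0x96 cont=1 payload=0x16=22: acc |= 22<<7 -> acc=2902 shift=14
  byte[6]=0x46 cont=0 payload=0x46=70: acc |= 70<<14 -> acc=1149782 shift=21 [end]
Varint 3: bytes[4:7] = D6 96 46 -> value 1149782 (3 byte(s))
  byte[7]=0x14 cont=0 payload=0x14=20: acc |= 20<<0 -> acc=20 shift=7 [end]
Varint 4: bytes[7:8] = 14 -> value 20 (1 byte(s))

Answer: 1587098 67 1149782 20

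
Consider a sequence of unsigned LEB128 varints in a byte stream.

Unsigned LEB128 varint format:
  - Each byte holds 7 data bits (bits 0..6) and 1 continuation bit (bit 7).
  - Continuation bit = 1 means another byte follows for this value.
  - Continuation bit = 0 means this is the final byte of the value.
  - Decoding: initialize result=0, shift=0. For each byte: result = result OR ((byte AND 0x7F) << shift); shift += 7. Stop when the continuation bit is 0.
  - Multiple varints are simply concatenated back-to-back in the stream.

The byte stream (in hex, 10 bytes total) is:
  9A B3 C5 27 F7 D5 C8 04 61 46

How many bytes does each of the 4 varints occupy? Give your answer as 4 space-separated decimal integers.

  byte[0]=0x9A cont=1 payload=0x1A=26: acc |= 26<<0 -> acc=26 shift=7
  byte[1]=0xB3 cont=1 payload=0x33=51: acc |= 51<<7 -> acc=6554 shift=14
  byte[2]=0xC5 cont=1 payload=0x45=69: acc |= 69<<14 -> acc=1137050 shift=21
  byte[3]=0x27 cont=0 payload=0x27=39: acc |= 39<<21 -> acc=82925978 shift=28 [end]
Varint 1: bytes[0:4] = 9A B3 C5 27 -> value 82925978 (4 byte(s))
  byte[4]=0xF7 cont=1 payload=0x77=119: acc |= 119<<0 -> acc=119 shift=7
  byte[5]=0xD5 cont=1 payload=0x55=85: acc |= 85<<7 -> acc=10999 shift=14
  byte[6]=0xC8 cont=1 payload=0x48=72: acc |= 72<<14 -> acc=1190647 shift=21
  byte[7]=0x04 cont=0 payload=0x04=4: acc |= 4<<21 -> acc=9579255 shift=28 [end]
Varint 2: bytes[4:8] = F7 D5 C8 04 -> value 9579255 (4 byte(s))
  byte[8]=0x61 cont=0 payload=0x61=97: acc |= 97<<0 -> acc=97 shift=7 [end]
Varint 3: bytes[8:9] = 61 -> value 97 (1 byte(s))
  byte[9]=0x46 cont=0 payload=0x46=70: acc |= 70<<0 -> acc=70 shift=7 [end]
Varint 4: bytes[9:10] = 46 -> value 70 (1 byte(s))

Answer: 4 4 1 1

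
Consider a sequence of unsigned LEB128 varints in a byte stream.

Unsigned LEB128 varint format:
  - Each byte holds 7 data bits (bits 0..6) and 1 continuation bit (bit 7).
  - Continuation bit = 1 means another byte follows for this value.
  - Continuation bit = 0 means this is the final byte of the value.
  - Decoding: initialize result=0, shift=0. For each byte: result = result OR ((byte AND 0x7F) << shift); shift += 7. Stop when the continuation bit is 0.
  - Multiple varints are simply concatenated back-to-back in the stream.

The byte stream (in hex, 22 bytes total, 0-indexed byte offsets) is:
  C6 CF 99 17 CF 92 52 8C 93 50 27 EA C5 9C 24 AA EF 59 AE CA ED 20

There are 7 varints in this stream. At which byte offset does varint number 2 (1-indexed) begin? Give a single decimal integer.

  byte[0]=0xC6 cont=1 payload=0x46=70: acc |= 70<<0 -> acc=70 shift=7
  byte[1]=0xCF cont=1 payload=0x4F=79: acc |= 79<<7 -> acc=10182 shift=14
  byte[2]=0x99 cont=1 payload=0x19=25: acc |= 25<<14 -> acc=419782 shift=21
  byte[3]=0x17 cont=0 payload=0x17=23: acc |= 23<<21 -> acc=48654278 shift=28 [end]
Varint 1: bytes[0:4] = C6 CF 99 17 -> value 48654278 (4 byte(s))
  byte[4]=0xCF cont=1 payload=0x4F=79: acc |= 79<<0 -> acc=79 shift=7
  byte[5]=0x92 cont=1 payload=0x12=18: acc |= 18<<7 -> acc=2383 shift=14
  byte[6]=0x52 cont=0 payload=0x52=82: acc |= 82<<14 -> acc=1345871 shift=21 [end]
Varint 2: bytes[4:7] = CF 92 52 -> value 1345871 (3 byte(s))
  byte[7]=0x8C cont=1 payload=0x0C=12: acc |= 12<<0 -> acc=12 shift=7
  byte[8]=0x93 cont=1 payload=0x13=19: acc |= 19<<7 -> acc=2444 shift=14
  byte[9]=0x50 cont=0 payload=0x50=80: acc |= 80<<14 -> acc=1313164 shift=21 [end]
Varint 3: bytes[7:10] = 8C 93 50 -> value 1313164 (3 byte(s))
  byte[10]=0x27 cont=0 payload=0x27=39: acc |= 39<<0 -> acc=39 shift=7 [end]
Varint 4: bytes[10:11] = 27 -> value 39 (1 byte(s))
  byte[11]=0xEA cont=1 payload=0x6A=106: acc |= 106<<0 -> acc=106 shift=7
  byte[12]=0xC5 cont=1 payload=0x45=69: acc |= 69<<7 -> acc=8938 shift=14
  byte[13]=0x9C cont=1 payload=0x1C=28: acc |= 28<<14 -> acc=467690 shift=21
  byte[14]=0x24 cont=0 payload=0x24=36: acc |= 36<<21 -> acc=75965162 shift=28 [end]
Varint 5: bytes[11:15] = EA C5 9C 24 -> value 75965162 (4 byte(s))
  byte[15]=0xAA cont=1 payload=0x2A=42: acc |= 42<<0 -> acc=42 shift=7
  byte[16]=0xEF cont=1 payload=0x6F=111: acc |= 111<<7 -> acc=14250 shift=14
  byte[17]=0x59 cont=0 payload=0x59=89: acc |= 89<<14 -> acc=1472426 shift=21 [end]
Varint 6: bytes[15:18] = AA EF 59 -> value 1472426 (3 byte(s))
  byte[18]=0xAE cont=1 payload=0x2E=46: acc |= 46<<0 -> acc=46 shift=7
  byte[19]=0xCA cont=1 payload=0x4A=74: acc |= 74<<7 -> acc=9518 shift=14
  byte[20]=0xED cont=1 payload=0x6D=109: acc |= 109<<14 -> acc=1795374 shift=21
  byte[21]=0x20 cont=0 payload=0x20=32: acc |= 32<<21 -> acc=68904238 shift=28 [end]
Varint 7: bytes[18:22] = AE CA ED 20 -> value 68904238 (4 byte(s))

Answer: 4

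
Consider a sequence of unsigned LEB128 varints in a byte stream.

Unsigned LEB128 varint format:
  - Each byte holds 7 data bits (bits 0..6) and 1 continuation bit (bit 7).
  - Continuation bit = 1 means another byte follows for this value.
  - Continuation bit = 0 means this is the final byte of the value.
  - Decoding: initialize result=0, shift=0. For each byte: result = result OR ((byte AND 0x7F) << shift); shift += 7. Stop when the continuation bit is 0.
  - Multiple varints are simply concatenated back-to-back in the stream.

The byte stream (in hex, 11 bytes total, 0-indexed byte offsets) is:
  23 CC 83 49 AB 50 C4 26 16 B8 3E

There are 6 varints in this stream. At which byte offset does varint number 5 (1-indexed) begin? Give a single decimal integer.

  byte[0]=0x23 cont=0 payload=0x23=35: acc |= 35<<0 -> acc=35 shift=7 [end]
Varint 1: bytes[0:1] = 23 -> value 35 (1 byte(s))
  byte[1]=0xCC cont=1 payload=0x4C=76: acc |= 76<<0 -> acc=76 shift=7
  byte[2]=0x83 cont=1 payload=0x03=3: acc |= 3<<7 -> acc=460 shift=14
  byte[3]=0x49 cont=0 payload=0x49=73: acc |= 73<<14 -> acc=1196492 shift=21 [end]
Varint 2: bytes[1:4] = CC 83 49 -> value 1196492 (3 byte(s))
  byte[4]=0xAB cont=1 payload=0x2B=43: acc |= 43<<0 -> acc=43 shift=7
  byte[5]=0x50 cont=0 payload=0x50=80: acc |= 80<<7 -> acc=10283 shift=14 [end]
Varint 3: bytes[4:6] = AB 50 -> value 10283 (2 byte(s))
  byte[6]=0xC4 cont=1 payload=0x44=68: acc |= 68<<0 -> acc=68 shift=7
  byte[7]=0x26 cont=0 payload=0x26=38: acc |= 38<<7 -> acc=4932 shift=14 [end]
Varint 4: bytes[6:8] = C4 26 -> value 4932 (2 byte(s))
  byte[8]=0x16 cont=0 payload=0x16=22: acc |= 22<<0 -> acc=22 shift=7 [end]
Varint 5: bytes[8:9] = 16 -> value 22 (1 byte(s))
  byte[9]=0xB8 cont=1 payload=0x38=56: acc |= 56<<0 -> acc=56 shift=7
  byte[10]=0x3E cont=0 payload=0x3E=62: acc |= 62<<7 -> acc=7992 shift=14 [end]
Varint 6: bytes[9:11] = B8 3E -> value 7992 (2 byte(s))

Answer: 8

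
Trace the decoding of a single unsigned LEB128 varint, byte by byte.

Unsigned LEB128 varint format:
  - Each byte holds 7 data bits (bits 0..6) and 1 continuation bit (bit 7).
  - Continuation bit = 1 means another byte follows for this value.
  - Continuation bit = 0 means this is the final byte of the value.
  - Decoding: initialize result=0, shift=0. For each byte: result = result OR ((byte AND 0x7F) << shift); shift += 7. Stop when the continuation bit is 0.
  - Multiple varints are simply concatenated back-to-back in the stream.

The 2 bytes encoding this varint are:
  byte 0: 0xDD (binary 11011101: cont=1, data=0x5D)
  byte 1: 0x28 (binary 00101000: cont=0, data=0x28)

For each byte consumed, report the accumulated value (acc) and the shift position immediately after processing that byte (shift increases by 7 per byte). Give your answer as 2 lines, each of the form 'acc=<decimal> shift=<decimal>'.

byte 0=0xDD: payload=0x5D=93, contrib = 93<<0 = 93; acc -> 93, shift -> 7
byte 1=0x28: payload=0x28=40, contrib = 40<<7 = 5120; acc -> 5213, shift -> 14

Answer: acc=93 shift=7
acc=5213 shift=14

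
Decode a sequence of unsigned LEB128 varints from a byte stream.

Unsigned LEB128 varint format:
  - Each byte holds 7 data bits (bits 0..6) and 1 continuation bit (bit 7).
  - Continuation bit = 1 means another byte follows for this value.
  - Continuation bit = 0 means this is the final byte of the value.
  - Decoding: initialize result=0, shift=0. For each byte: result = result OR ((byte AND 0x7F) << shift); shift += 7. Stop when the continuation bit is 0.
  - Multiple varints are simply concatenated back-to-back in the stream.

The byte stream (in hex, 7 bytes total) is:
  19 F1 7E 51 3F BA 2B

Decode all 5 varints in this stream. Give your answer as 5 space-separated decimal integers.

  byte[0]=0x19 cont=0 payload=0x19=25: acc |= 25<<0 -> acc=25 shift=7 [end]
Varint 1: bytes[0:1] = 19 -> value 25 (1 byte(s))
  byte[1]=0xF1 cont=1 payload=0x71=113: acc |= 113<<0 -> acc=113 shift=7
  byte[2]=0x7E cont=0 payload=0x7E=126: acc |= 126<<7 -> acc=16241 shift=14 [end]
Varint 2: bytes[1:3] = F1 7E -> value 16241 (2 byte(s))
  byte[3]=0x51 cont=0 payload=0x51=81: acc |= 81<<0 -> acc=81 shift=7 [end]
Varint 3: bytes[3:4] = 51 -> value 81 (1 byte(s))
  byte[4]=0x3F cont=0 payload=0x3F=63: acc |= 63<<0 -> acc=63 shift=7 [end]
Varint 4: bytes[4:5] = 3F -> value 63 (1 byte(s))
  byte[5]=0xBA cont=1 payload=0x3A=58: acc |= 58<<0 -> acc=58 shift=7
  byte[6]=0x2B cont=0 payload=0x2B=43: acc |= 43<<7 -> acc=5562 shift=14 [end]
Varint 5: bytes[5:7] = BA 2B -> value 5562 (2 byte(s))

Answer: 25 16241 81 63 5562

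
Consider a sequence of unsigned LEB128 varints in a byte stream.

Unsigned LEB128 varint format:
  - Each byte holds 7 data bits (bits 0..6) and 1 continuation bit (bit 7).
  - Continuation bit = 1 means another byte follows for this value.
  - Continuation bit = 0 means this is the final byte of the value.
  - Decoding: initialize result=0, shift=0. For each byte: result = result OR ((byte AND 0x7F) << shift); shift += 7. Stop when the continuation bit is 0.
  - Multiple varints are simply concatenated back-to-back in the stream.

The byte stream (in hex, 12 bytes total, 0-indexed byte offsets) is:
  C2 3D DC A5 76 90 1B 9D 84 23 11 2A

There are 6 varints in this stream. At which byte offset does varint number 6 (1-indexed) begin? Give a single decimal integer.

Answer: 11

Derivation:
  byte[0]=0xC2 cont=1 payload=0x42=66: acc |= 66<<0 -> acc=66 shift=7
  byte[1]=0x3D cont=0 payload=0x3D=61: acc |= 61<<7 -> acc=7874 shift=14 [end]
Varint 1: bytes[0:2] = C2 3D -> value 7874 (2 byte(s))
  byte[2]=0xDC cont=1 payload=0x5C=92: acc |= 92<<0 -> acc=92 shift=7
  byte[3]=0xA5 cont=1 payload=0x25=37: acc |= 37<<7 -> acc=4828 shift=14
  byte[4]=0x76 cont=0 payload=0x76=118: acc |= 118<<14 -> acc=1938140 shift=21 [end]
Varint 2: bytes[2:5] = DC A5 76 -> value 1938140 (3 byte(s))
  byte[5]=0x90 cont=1 payload=0x10=16: acc |= 16<<0 -> acc=16 shift=7
  byte[6]=0x1B cont=0 payload=0x1B=27: acc |= 27<<7 -> acc=3472 shift=14 [end]
Varint 3: bytes[5:7] = 90 1B -> value 3472 (2 byte(s))
  byte[7]=0x9D cont=1 payload=0x1D=29: acc |= 29<<0 -> acc=29 shift=7
  byte[8]=0x84 cont=1 payload=0x04=4: acc |= 4<<7 -> acc=541 shift=14
  byte[9]=0x23 cont=0 payload=0x23=35: acc |= 35<<14 -> acc=573981 shift=21 [end]
Varint 4: bytes[7:10] = 9D 84 23 -> value 573981 (3 byte(s))
  byte[10]=0x11 cont=0 payload=0x11=17: acc |= 17<<0 -> acc=17 shift=7 [end]
Varint 5: bytes[10:11] = 11 -> value 17 (1 byte(s))
  byte[11]=0x2A cont=0 payload=0x2A=42: acc |= 42<<0 -> acc=42 shift=7 [end]
Varint 6: bytes[11:12] = 2A -> value 42 (1 byte(s))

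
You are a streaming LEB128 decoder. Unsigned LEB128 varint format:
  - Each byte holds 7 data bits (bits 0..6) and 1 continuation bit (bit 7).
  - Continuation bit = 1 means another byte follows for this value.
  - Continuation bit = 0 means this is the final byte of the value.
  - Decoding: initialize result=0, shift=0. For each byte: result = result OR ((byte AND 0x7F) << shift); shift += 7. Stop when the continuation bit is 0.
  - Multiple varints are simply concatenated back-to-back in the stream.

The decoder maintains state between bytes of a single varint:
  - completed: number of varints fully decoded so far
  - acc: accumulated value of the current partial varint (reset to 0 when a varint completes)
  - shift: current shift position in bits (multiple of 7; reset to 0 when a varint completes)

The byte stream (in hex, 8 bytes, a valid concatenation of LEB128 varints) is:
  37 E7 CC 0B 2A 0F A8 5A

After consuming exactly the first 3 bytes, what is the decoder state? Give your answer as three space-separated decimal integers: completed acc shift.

byte[0]=0x37 cont=0 payload=0x37: varint #1 complete (value=55); reset -> completed=1 acc=0 shift=0
byte[1]=0xE7 cont=1 payload=0x67: acc |= 103<<0 -> completed=1 acc=103 shift=7
byte[2]=0xCC cont=1 payload=0x4C: acc |= 76<<7 -> completed=1 acc=9831 shift=14

Answer: 1 9831 14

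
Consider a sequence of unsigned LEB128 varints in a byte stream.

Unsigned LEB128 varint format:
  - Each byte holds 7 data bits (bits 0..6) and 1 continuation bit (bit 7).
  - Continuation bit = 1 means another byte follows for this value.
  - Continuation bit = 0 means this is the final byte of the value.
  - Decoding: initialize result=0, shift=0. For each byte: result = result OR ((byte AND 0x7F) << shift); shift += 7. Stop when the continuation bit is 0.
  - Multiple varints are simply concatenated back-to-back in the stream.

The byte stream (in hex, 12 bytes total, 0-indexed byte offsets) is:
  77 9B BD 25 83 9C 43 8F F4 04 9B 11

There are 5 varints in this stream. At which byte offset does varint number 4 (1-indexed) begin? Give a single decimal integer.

Answer: 7

Derivation:
  byte[0]=0x77 cont=0 payload=0x77=119: acc |= 119<<0 -> acc=119 shift=7 [end]
Varint 1: bytes[0:1] = 77 -> value 119 (1 byte(s))
  byte[1]=0x9B cont=1 payload=0x1B=27: acc |= 27<<0 -> acc=27 shift=7
  byte[2]=0xBD cont=1 payload=0x3D=61: acc |= 61<<7 -> acc=7835 shift=14
  byte[3]=0x25 cont=0 payload=0x25=37: acc |= 37<<14 -> acc=614043 shift=21 [end]
Varint 2: bytes[1:4] = 9B BD 25 -> value 614043 (3 byte(s))
  byte[4]=0x83 cont=1 payload=0x03=3: acc |= 3<<0 -> acc=3 shift=7
  byte[5]=0x9C cont=1 payload=0x1C=28: acc |= 28<<7 -> acc=3587 shift=14
  byte[6]=0x43 cont=0 payload=0x43=67: acc |= 67<<14 -> acc=1101315 shift=21 [end]
Varint 3: bytes[4:7] = 83 9C 43 -> value 1101315 (3 byte(s))
  byte[7]=0x8F cont=1 payload=0x0F=15: acc |= 15<<0 -> acc=15 shift=7
  byte[8]=0xF4 cont=1 payload=0x74=116: acc |= 116<<7 -> acc=14863 shift=14
  byte[9]=0x04 cont=0 payload=0x04=4: acc |= 4<<14 -> acc=80399 shift=21 [end]
Varint 4: bytes[7:10] = 8F F4 04 -> value 80399 (3 byte(s))
  byte[10]=0x9B cont=1 payload=0x1B=27: acc |= 27<<0 -> acc=27 shift=7
  byte[11]=0x11 cont=0 payload=0x11=17: acc |= 17<<7 -> acc=2203 shift=14 [end]
Varint 5: bytes[10:12] = 9B 11 -> value 2203 (2 byte(s))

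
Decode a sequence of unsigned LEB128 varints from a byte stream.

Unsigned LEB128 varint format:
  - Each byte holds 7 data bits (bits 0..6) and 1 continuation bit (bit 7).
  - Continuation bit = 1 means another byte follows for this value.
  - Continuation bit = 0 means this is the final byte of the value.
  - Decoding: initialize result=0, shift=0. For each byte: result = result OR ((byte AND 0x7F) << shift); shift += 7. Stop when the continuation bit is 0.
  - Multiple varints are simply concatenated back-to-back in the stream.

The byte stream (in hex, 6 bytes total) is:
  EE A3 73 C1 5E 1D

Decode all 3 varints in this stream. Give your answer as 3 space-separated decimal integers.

  byte[0]=0xEE cont=1 payload=0x6E=110: acc |= 110<<0 -> acc=110 shift=7
  byte[1]=0xA3 cont=1 payload=0x23=35: acc |= 35<<7 -> acc=4590 shift=14
  byte[2]=0x73 cont=0 payload=0x73=115: acc |= 115<<14 -> acc=1888750 shift=21 [end]
Varint 1: bytes[0:3] = EE A3 73 -> value 1888750 (3 byte(s))
  byte[3]=0xC1 cont=1 payload=0x41=65: acc |= 65<<0 -> acc=65 shift=7
  byte[4]=0x5E cont=0 payload=0x5E=94: acc |= 94<<7 -> acc=12097 shift=14 [end]
Varint 2: bytes[3:5] = C1 5E -> value 12097 (2 byte(s))
  byte[5]=0x1D cont=0 payload=0x1D=29: acc |= 29<<0 -> acc=29 shift=7 [end]
Varint 3: bytes[5:6] = 1D -> value 29 (1 byte(s))

Answer: 1888750 12097 29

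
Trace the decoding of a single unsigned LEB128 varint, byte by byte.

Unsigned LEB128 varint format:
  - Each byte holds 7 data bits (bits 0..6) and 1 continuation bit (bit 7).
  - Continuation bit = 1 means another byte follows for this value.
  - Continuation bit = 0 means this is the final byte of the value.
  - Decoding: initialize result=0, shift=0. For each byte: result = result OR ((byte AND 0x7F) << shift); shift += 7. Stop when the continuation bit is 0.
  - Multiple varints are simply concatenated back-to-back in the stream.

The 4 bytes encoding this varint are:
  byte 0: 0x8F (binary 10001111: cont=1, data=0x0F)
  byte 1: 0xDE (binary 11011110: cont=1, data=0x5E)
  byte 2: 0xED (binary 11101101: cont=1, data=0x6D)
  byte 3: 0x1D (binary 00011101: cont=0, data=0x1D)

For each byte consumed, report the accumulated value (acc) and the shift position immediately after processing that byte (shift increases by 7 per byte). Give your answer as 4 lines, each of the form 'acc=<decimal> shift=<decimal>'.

byte 0=0x8F: payload=0x0F=15, contrib = 15<<0 = 15; acc -> 15, shift -> 7
byte 1=0xDE: payload=0x5E=94, contrib = 94<<7 = 12032; acc -> 12047, shift -> 14
byte 2=0xED: payload=0x6D=109, contrib = 109<<14 = 1785856; acc -> 1797903, shift -> 21
byte 3=0x1D: payload=0x1D=29, contrib = 29<<21 = 60817408; acc -> 62615311, shift -> 28

Answer: acc=15 shift=7
acc=12047 shift=14
acc=1797903 shift=21
acc=62615311 shift=28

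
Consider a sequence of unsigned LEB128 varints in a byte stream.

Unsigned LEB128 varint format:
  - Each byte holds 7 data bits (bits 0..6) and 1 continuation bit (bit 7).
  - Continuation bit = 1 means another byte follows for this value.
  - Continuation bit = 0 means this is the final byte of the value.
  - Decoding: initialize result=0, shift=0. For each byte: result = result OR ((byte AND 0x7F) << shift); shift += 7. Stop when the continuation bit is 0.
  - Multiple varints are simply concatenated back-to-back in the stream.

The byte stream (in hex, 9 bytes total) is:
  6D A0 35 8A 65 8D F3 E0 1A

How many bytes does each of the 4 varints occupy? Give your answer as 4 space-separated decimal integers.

  byte[0]=0x6D cont=0 payload=0x6D=109: acc |= 109<<0 -> acc=109 shift=7 [end]
Varint 1: bytes[0:1] = 6D -> value 109 (1 byte(s))
  byte[1]=0xA0 cont=1 payload=0x20=32: acc |= 32<<0 -> acc=32 shift=7
  byte[2]=0x35 cont=0 payload=0x35=53: acc |= 53<<7 -> acc=6816 shift=14 [end]
Varint 2: bytes[1:3] = A0 35 -> value 6816 (2 byte(s))
  byte[3]=0x8A cont=1 payload=0x0A=10: acc |= 10<<0 -> acc=10 shift=7
  byte[4]=0x65 cont=0 payload=0x65=101: acc |= 101<<7 -> acc=12938 shift=14 [end]
Varint 3: bytes[3:5] = 8A 65 -> value 12938 (2 byte(s))
  byte[5]=0x8D cont=1 payload=0x0D=13: acc |= 13<<0 -> acc=13 shift=7
  byte[6]=0xF3 cont=1 payload=0x73=115: acc |= 115<<7 -> acc=14733 shift=14
  byte[7]=0xE0 cont=1 payload=0x60=96: acc |= 96<<14 -> acc=1587597 shift=21
  byte[8]=0x1A cont=0 payload=0x1A=26: acc |= 26<<21 -> acc=56113549 shift=28 [end]
Varint 4: bytes[5:9] = 8D F3 E0 1A -> value 56113549 (4 byte(s))

Answer: 1 2 2 4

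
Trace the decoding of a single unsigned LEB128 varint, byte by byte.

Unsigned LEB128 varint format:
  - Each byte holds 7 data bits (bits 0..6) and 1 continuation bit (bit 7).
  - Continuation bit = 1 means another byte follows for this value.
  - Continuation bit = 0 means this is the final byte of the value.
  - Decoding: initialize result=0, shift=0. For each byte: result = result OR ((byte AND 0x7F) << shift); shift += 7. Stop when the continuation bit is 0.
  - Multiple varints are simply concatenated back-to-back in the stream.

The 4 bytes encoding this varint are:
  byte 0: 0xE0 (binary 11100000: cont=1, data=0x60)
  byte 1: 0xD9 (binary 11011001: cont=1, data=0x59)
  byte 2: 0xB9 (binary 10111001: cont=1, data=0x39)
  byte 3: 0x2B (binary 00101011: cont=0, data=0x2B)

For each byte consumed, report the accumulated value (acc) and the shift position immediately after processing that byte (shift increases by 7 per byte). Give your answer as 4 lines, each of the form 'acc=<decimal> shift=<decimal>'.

Answer: acc=96 shift=7
acc=11488 shift=14
acc=945376 shift=21
acc=91122912 shift=28

Derivation:
byte 0=0xE0: payload=0x60=96, contrib = 96<<0 = 96; acc -> 96, shift -> 7
byte 1=0xD9: payload=0x59=89, contrib = 89<<7 = 11392; acc -> 11488, shift -> 14
byte 2=0xB9: payload=0x39=57, contrib = 57<<14 = 933888; acc -> 945376, shift -> 21
byte 3=0x2B: payload=0x2B=43, contrib = 43<<21 = 90177536; acc -> 91122912, shift -> 28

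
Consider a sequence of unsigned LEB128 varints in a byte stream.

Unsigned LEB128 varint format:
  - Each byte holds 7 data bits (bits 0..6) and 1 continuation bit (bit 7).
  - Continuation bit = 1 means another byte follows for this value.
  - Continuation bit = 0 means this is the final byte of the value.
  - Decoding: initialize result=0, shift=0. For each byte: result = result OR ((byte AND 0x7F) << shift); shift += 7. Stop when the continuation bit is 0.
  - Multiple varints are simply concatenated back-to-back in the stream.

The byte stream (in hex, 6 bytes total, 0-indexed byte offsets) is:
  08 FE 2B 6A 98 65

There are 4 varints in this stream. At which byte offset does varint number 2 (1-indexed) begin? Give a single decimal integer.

  byte[0]=0x08 cont=0 payload=0x08=8: acc |= 8<<0 -> acc=8 shift=7 [end]
Varint 1: bytes[0:1] = 08 -> value 8 (1 byte(s))
  byte[1]=0xFE cont=1 payload=0x7E=126: acc |= 126<<0 -> acc=126 shift=7
  byte[2]=0x2B cont=0 payload=0x2B=43: acc |= 43<<7 -> acc=5630 shift=14 [end]
Varint 2: bytes[1:3] = FE 2B -> value 5630 (2 byte(s))
  byte[3]=0x6A cont=0 payload=0x6A=106: acc |= 106<<0 -> acc=106 shift=7 [end]
Varint 3: bytes[3:4] = 6A -> value 106 (1 byte(s))
  byte[4]=0x98 cont=1 payload=0x18=24: acc |= 24<<0 -> acc=24 shift=7
  byte[5]=0x65 cont=0 payload=0x65=101: acc |= 101<<7 -> acc=12952 shift=14 [end]
Varint 4: bytes[4:6] = 98 65 -> value 12952 (2 byte(s))

Answer: 1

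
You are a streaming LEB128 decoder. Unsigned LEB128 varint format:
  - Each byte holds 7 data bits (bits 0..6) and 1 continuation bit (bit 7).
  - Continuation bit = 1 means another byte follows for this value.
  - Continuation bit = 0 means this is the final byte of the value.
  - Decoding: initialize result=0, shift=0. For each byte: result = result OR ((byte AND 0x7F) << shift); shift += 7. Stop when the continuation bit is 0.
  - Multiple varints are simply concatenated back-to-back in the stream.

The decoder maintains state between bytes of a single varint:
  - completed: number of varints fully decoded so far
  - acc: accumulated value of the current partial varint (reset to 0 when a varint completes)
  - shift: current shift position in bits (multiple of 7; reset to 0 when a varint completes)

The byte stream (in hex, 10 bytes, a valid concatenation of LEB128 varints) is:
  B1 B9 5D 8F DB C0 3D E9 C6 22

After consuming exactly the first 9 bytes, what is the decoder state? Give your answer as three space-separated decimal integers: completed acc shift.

Answer: 2 9065 14

Derivation:
byte[0]=0xB1 cont=1 payload=0x31: acc |= 49<<0 -> completed=0 acc=49 shift=7
byte[1]=0xB9 cont=1 payload=0x39: acc |= 57<<7 -> completed=0 acc=7345 shift=14
byte[2]=0x5D cont=0 payload=0x5D: varint #1 complete (value=1531057); reset -> completed=1 acc=0 shift=0
byte[3]=0x8F cont=1 payload=0x0F: acc |= 15<<0 -> completed=1 acc=15 shift=7
byte[4]=0xDB cont=1 payload=0x5B: acc |= 91<<7 -> completed=1 acc=11663 shift=14
byte[5]=0xC0 cont=1 payload=0x40: acc |= 64<<14 -> completed=1 acc=1060239 shift=21
byte[6]=0x3D cont=0 payload=0x3D: varint #2 complete (value=128986511); reset -> completed=2 acc=0 shift=0
byte[7]=0xE9 cont=1 payload=0x69: acc |= 105<<0 -> completed=2 acc=105 shift=7
byte[8]=0xC6 cont=1 payload=0x46: acc |= 70<<7 -> completed=2 acc=9065 shift=14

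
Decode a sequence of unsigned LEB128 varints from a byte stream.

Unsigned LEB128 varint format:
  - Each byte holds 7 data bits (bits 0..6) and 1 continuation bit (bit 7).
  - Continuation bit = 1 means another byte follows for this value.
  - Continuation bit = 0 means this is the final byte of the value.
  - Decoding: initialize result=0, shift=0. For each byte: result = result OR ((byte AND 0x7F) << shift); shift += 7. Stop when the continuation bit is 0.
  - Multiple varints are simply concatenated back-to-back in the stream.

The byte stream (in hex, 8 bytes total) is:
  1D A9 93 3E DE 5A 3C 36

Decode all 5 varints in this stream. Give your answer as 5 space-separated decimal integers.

Answer: 29 1018281 11614 60 54

Derivation:
  byte[0]=0x1D cont=0 payload=0x1D=29: acc |= 29<<0 -> acc=29 shift=7 [end]
Varint 1: bytes[0:1] = 1D -> value 29 (1 byte(s))
  byte[1]=0xA9 cont=1 payload=0x29=41: acc |= 41<<0 -> acc=41 shift=7
  byte[2]=0x93 cont=1 payload=0x13=19: acc |= 19<<7 -> acc=2473 shift=14
  byte[3]=0x3E cont=0 payload=0x3E=62: acc |= 62<<14 -> acc=1018281 shift=21 [end]
Varint 2: bytes[1:4] = A9 93 3E -> value 1018281 (3 byte(s))
  byte[4]=0xDE cont=1 payload=0x5E=94: acc |= 94<<0 -> acc=94 shift=7
  byte[5]=0x5A cont=0 payload=0x5A=90: acc |= 90<<7 -> acc=11614 shift=14 [end]
Varint 3: bytes[4:6] = DE 5A -> value 11614 (2 byte(s))
  byte[6]=0x3C cont=0 payload=0x3C=60: acc |= 60<<0 -> acc=60 shift=7 [end]
Varint 4: bytes[6:7] = 3C -> value 60 (1 byte(s))
  byte[7]=0x36 cont=0 payload=0x36=54: acc |= 54<<0 -> acc=54 shift=7 [end]
Varint 5: bytes[7:8] = 36 -> value 54 (1 byte(s))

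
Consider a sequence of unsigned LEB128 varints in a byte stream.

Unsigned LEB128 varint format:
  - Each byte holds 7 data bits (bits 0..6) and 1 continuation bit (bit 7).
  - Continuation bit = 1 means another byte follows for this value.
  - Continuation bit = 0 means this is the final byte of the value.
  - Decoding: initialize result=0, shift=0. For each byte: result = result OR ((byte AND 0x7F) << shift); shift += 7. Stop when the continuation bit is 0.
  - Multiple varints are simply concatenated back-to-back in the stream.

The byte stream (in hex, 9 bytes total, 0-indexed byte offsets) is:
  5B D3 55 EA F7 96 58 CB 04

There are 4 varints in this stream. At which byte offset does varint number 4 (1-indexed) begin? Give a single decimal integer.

Answer: 7

Derivation:
  byte[0]=0x5B cont=0 payload=0x5B=91: acc |= 91<<0 -> acc=91 shift=7 [end]
Varint 1: bytes[0:1] = 5B -> value 91 (1 byte(s))
  byte[1]=0xD3 cont=1 payload=0x53=83: acc |= 83<<0 -> acc=83 shift=7
  byte[2]=0x55 cont=0 payload=0x55=85: acc |= 85<<7 -> acc=10963 shift=14 [end]
Varint 2: bytes[1:3] = D3 55 -> value 10963 (2 byte(s))
  byte[3]=0xEA cont=1 payload=0x6A=106: acc |= 106<<0 -> acc=106 shift=7
  byte[4]=0xF7 cont=1 payload=0x77=119: acc |= 119<<7 -> acc=15338 shift=14
  byte[5]=0x96 cont=1 payload=0x16=22: acc |= 22<<14 -> acc=375786 shift=21
  byte[6]=0x58 cont=0 payload=0x58=88: acc |= 88<<21 -> acc=184925162 shift=28 [end]
Varint 3: bytes[3:7] = EA F7 96 58 -> value 184925162 (4 byte(s))
  byte[7]=0xCB cont=1 payload=0x4B=75: acc |= 75<<0 -> acc=75 shift=7
  byte[8]=0x04 cont=0 payload=0x04=4: acc |= 4<<7 -> acc=587 shift=14 [end]
Varint 4: bytes[7:9] = CB 04 -> value 587 (2 byte(s))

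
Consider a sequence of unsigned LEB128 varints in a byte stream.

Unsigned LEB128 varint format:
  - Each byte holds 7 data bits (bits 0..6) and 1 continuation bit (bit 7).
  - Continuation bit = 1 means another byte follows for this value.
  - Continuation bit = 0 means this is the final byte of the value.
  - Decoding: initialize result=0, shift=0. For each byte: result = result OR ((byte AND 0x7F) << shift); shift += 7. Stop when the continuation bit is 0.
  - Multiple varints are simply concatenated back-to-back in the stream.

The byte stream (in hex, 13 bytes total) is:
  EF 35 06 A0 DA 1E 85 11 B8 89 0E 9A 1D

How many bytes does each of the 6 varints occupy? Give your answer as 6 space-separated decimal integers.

Answer: 2 1 3 2 3 2

Derivation:
  byte[0]=0xEF cont=1 payload=0x6F=111: acc |= 111<<0 -> acc=111 shift=7
  byte[1]=0x35 cont=0 payload=0x35=53: acc |= 53<<7 -> acc=6895 shift=14 [end]
Varint 1: bytes[0:2] = EF 35 -> value 6895 (2 byte(s))
  byte[2]=0x06 cont=0 payload=0x06=6: acc |= 6<<0 -> acc=6 shift=7 [end]
Varint 2: bytes[2:3] = 06 -> value 6 (1 byte(s))
  byte[3]=0xA0 cont=1 payload=0x20=32: acc |= 32<<0 -> acc=32 shift=7
  byte[4]=0xDA cont=1 payload=0x5A=90: acc |= 90<<7 -> acc=11552 shift=14
  byte[5]=0x1E cont=0 payload=0x1E=30: acc |= 30<<14 -> acc=503072 shift=21 [end]
Varint 3: bytes[3:6] = A0 DA 1E -> value 503072 (3 byte(s))
  byte[6]=0x85 cont=1 payload=0x05=5: acc |= 5<<0 -> acc=5 shift=7
  byte[7]=0x11 cont=0 payload=0x11=17: acc |= 17<<7 -> acc=2181 shift=14 [end]
Varint 4: bytes[6:8] = 85 11 -> value 2181 (2 byte(s))
  byte[8]=0xB8 cont=1 payload=0x38=56: acc |= 56<<0 -> acc=56 shift=7
  byte[9]=0x89 cont=1 payload=0x09=9: acc |= 9<<7 -> acc=1208 shift=14
  byte[10]=0x0E cont=0 payload=0x0E=14: acc |= 14<<14 -> acc=230584 shift=21 [end]
Varint 5: bytes[8:11] = B8 89 0E -> value 230584 (3 byte(s))
  byte[11]=0x9A cont=1 payload=0x1A=26: acc |= 26<<0 -> acc=26 shift=7
  byte[12]=0x1D cont=0 payload=0x1D=29: acc |= 29<<7 -> acc=3738 shift=14 [end]
Varint 6: bytes[11:13] = 9A 1D -> value 3738 (2 byte(s))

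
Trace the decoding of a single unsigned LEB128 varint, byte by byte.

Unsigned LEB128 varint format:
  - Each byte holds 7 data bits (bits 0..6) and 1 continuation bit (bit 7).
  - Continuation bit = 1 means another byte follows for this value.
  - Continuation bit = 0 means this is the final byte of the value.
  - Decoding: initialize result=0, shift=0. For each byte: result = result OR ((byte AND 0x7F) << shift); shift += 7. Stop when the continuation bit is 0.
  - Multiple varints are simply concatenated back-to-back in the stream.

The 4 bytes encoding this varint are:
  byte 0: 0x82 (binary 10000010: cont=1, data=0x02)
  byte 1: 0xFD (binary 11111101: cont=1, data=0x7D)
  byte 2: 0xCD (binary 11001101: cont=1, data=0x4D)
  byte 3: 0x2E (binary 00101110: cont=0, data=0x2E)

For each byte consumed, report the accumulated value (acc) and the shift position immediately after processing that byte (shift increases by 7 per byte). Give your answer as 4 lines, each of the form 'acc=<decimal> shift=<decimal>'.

byte 0=0x82: payload=0x02=2, contrib = 2<<0 = 2; acc -> 2, shift -> 7
byte 1=0xFD: payload=0x7D=125, contrib = 125<<7 = 16000; acc -> 16002, shift -> 14
byte 2=0xCD: payload=0x4D=77, contrib = 77<<14 = 1261568; acc -> 1277570, shift -> 21
byte 3=0x2E: payload=0x2E=46, contrib = 46<<21 = 96468992; acc -> 97746562, shift -> 28

Answer: acc=2 shift=7
acc=16002 shift=14
acc=1277570 shift=21
acc=97746562 shift=28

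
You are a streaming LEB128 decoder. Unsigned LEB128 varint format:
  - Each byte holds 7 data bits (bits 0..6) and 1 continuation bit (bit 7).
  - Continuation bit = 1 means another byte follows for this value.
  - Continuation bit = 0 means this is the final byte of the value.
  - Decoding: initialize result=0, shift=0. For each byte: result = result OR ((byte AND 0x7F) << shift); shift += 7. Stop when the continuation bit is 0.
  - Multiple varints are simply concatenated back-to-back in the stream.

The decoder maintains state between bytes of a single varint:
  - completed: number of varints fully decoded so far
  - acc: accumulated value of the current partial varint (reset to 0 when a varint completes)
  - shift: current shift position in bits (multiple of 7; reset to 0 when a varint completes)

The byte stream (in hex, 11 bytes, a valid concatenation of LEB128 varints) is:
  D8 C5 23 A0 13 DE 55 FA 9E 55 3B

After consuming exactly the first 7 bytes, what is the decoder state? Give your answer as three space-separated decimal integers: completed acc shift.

Answer: 3 0 0

Derivation:
byte[0]=0xD8 cont=1 payload=0x58: acc |= 88<<0 -> completed=0 acc=88 shift=7
byte[1]=0xC5 cont=1 payload=0x45: acc |= 69<<7 -> completed=0 acc=8920 shift=14
byte[2]=0x23 cont=0 payload=0x23: varint #1 complete (value=582360); reset -> completed=1 acc=0 shift=0
byte[3]=0xA0 cont=1 payload=0x20: acc |= 32<<0 -> completed=1 acc=32 shift=7
byte[4]=0x13 cont=0 payload=0x13: varint #2 complete (value=2464); reset -> completed=2 acc=0 shift=0
byte[5]=0xDE cont=1 payload=0x5E: acc |= 94<<0 -> completed=2 acc=94 shift=7
byte[6]=0x55 cont=0 payload=0x55: varint #3 complete (value=10974); reset -> completed=3 acc=0 shift=0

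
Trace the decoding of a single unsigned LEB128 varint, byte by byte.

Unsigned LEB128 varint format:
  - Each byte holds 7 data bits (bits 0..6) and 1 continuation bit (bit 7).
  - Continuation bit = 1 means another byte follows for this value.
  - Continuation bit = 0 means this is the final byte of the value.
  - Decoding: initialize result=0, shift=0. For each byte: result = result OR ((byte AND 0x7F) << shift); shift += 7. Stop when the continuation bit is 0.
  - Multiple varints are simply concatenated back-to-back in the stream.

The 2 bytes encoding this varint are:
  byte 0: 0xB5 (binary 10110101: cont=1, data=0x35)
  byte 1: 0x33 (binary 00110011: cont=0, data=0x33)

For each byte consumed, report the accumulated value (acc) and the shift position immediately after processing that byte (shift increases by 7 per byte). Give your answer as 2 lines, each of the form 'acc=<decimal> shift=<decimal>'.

Answer: acc=53 shift=7
acc=6581 shift=14

Derivation:
byte 0=0xB5: payload=0x35=53, contrib = 53<<0 = 53; acc -> 53, shift -> 7
byte 1=0x33: payload=0x33=51, contrib = 51<<7 = 6528; acc -> 6581, shift -> 14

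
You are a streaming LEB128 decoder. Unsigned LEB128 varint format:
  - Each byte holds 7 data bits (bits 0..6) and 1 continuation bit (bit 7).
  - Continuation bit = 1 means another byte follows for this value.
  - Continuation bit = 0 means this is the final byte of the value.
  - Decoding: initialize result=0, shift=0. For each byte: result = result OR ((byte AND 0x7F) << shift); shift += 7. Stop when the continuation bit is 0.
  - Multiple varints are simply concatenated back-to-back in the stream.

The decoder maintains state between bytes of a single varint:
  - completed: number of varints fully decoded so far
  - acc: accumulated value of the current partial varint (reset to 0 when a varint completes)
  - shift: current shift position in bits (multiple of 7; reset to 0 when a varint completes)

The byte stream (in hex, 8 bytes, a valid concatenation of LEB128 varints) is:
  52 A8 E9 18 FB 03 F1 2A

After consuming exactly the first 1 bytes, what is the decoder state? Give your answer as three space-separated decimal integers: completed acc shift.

Answer: 1 0 0

Derivation:
byte[0]=0x52 cont=0 payload=0x52: varint #1 complete (value=82); reset -> completed=1 acc=0 shift=0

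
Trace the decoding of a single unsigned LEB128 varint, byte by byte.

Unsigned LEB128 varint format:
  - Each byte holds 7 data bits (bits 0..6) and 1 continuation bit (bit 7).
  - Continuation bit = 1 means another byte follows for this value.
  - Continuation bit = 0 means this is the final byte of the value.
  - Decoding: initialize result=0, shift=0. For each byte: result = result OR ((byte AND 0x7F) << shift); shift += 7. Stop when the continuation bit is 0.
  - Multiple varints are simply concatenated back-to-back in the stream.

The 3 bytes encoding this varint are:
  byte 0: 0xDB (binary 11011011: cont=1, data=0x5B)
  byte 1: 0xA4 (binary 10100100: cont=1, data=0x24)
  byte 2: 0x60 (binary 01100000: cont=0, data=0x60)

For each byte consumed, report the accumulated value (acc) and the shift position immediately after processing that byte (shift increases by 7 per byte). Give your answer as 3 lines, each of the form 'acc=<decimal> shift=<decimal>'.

byte 0=0xDB: payload=0x5B=91, contrib = 91<<0 = 91; acc -> 91, shift -> 7
byte 1=0xA4: payload=0x24=36, contrib = 36<<7 = 4608; acc -> 4699, shift -> 14
byte 2=0x60: payload=0x60=96, contrib = 96<<14 = 1572864; acc -> 1577563, shift -> 21

Answer: acc=91 shift=7
acc=4699 shift=14
acc=1577563 shift=21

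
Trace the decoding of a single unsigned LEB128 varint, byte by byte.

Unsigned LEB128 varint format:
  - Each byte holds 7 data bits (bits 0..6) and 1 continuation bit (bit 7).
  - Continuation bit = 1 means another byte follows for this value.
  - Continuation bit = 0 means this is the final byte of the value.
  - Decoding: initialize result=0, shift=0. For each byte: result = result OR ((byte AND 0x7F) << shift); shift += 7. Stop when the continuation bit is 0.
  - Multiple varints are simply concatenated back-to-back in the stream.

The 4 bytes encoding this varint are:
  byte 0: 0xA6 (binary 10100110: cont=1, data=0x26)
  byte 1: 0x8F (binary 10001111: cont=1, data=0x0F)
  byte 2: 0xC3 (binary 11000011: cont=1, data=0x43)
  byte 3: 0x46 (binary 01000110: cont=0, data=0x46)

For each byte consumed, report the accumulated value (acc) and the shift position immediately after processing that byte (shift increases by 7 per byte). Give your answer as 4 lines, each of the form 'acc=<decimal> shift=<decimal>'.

Answer: acc=38 shift=7
acc=1958 shift=14
acc=1099686 shift=21
acc=147900326 shift=28

Derivation:
byte 0=0xA6: payload=0x26=38, contrib = 38<<0 = 38; acc -> 38, shift -> 7
byte 1=0x8F: payload=0x0F=15, contrib = 15<<7 = 1920; acc -> 1958, shift -> 14
byte 2=0xC3: payload=0x43=67, contrib = 67<<14 = 1097728; acc -> 1099686, shift -> 21
byte 3=0x46: payload=0x46=70, contrib = 70<<21 = 146800640; acc -> 147900326, shift -> 28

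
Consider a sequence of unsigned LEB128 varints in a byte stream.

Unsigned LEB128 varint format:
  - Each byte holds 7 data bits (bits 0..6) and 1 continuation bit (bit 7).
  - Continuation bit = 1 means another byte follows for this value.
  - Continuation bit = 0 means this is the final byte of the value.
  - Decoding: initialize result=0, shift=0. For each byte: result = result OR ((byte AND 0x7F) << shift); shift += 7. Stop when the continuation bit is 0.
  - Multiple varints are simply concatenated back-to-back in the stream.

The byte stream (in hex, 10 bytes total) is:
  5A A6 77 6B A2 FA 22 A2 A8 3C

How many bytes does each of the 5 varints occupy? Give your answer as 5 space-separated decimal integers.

  byte[0]=0x5A cont=0 payload=0x5A=90: acc |= 90<<0 -> acc=90 shift=7 [end]
Varint 1: bytes[0:1] = 5A -> value 90 (1 byte(s))
  byte[1]=0xA6 cont=1 payload=0x26=38: acc |= 38<<0 -> acc=38 shift=7
  byte[2]=0x77 cont=0 payload=0x77=119: acc |= 119<<7 -> acc=15270 shift=14 [end]
Varint 2: bytes[1:3] = A6 77 -> value 15270 (2 byte(s))
  byte[3]=0x6B cont=0 payload=0x6B=107: acc |= 107<<0 -> acc=107 shift=7 [end]
Varint 3: bytes[3:4] = 6B -> value 107 (1 byte(s))
  byte[4]=0xA2 cont=1 payload=0x22=34: acc |= 34<<0 -> acc=34 shift=7
  byte[5]=0xFA cont=1 payload=0x7A=122: acc |= 122<<7 -> acc=15650 shift=14
  byte[6]=0x22 cont=0 payload=0x22=34: acc |= 34<<14 -> acc=572706 shift=21 [end]
Varint 4: bytes[4:7] = A2 FA 22 -> value 572706 (3 byte(s))
  byte[7]=0xA2 cont=1 payload=0x22=34: acc |= 34<<0 -> acc=34 shift=7
  byte[8]=0xA8 cont=1 payload=0x28=40: acc |= 40<<7 -> acc=5154 shift=14
  byte[9]=0x3C cont=0 payload=0x3C=60: acc |= 60<<14 -> acc=988194 shift=21 [end]
Varint 5: bytes[7:10] = A2 A8 3C -> value 988194 (3 byte(s))

Answer: 1 2 1 3 3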